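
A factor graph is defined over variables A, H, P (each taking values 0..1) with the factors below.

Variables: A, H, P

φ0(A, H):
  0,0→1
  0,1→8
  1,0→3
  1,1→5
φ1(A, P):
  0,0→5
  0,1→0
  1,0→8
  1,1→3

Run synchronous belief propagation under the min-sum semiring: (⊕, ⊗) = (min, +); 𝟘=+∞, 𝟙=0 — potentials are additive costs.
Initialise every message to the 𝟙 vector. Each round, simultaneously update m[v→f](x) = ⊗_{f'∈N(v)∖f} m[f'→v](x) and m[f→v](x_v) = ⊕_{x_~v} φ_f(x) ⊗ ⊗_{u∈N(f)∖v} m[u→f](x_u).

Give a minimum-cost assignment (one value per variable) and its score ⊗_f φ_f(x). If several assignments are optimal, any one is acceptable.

init: all messages = 𝟙 over 2 values
r1 m[φ0→A] = [1, 3]
r1 m[φ0→H] = [1, 5]
r1 m[φ1→A] = [0, 3]
r1 m[φ1→P] = [5, 0]
r1 m[A→φ0] = [0, 0]
r1 m[A→φ1] = [0, 0]
r1 m[H→φ0] = [0, 0]
r1 m[P→φ1] = [0, 0]
r2 m[φ0→A] = [1, 3]
r2 m[φ0→H] = [1, 5]
r2 m[φ1→A] = [0, 3]
r2 m[φ1→P] = [5, 0]
r2 m[A→φ0] = [0, 3]
r2 m[A→φ1] = [1, 3]
r2 m[H→φ0] = [0, 0]
r2 m[P→φ1] = [0, 0]
r3 m[φ0→A] = [1, 3]
r3 m[φ0→H] = [1, 8]
r3 m[φ1→A] = [0, 3]
r3 m[φ1→P] = [6, 1]
r3 m[A→φ0] = [0, 3]
r3 m[A→φ1] = [1, 3]
r3 m[H→φ0] = [0, 0]
r3 m[P→φ1] = [0, 0]
r4 m[φ0→A] = [1, 3]
r4 m[φ0→H] = [1, 8]
r4 m[φ1→A] = [0, 3]
r4 m[φ1→P] = [6, 1]
r4 m[A→φ0] = [0, 3]
r4 m[A→φ1] = [1, 3]
r4 m[H→φ0] = [0, 0]
r4 m[P→φ1] = [0, 0]
fixed point reached at round 4
traceback from A: (A=0, H=0, P=1), score=1

assignment: (A=0, H=0, P=1); score = 1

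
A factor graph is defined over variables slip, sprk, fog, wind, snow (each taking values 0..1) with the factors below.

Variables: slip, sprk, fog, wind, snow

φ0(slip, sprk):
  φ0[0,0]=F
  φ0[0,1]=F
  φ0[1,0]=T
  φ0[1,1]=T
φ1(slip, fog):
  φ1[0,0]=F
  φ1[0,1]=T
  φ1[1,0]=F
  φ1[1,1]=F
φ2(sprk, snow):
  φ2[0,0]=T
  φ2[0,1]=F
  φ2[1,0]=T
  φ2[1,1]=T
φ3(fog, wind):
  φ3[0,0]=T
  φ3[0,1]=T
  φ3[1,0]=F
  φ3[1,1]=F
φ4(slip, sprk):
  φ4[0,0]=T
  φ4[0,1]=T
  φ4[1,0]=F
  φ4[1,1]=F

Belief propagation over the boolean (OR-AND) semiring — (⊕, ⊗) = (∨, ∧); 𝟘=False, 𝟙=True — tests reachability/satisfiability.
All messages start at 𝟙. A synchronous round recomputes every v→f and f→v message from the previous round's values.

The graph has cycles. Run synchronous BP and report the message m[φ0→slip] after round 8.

message @ round 8 = [F, F]

init: all messages = 𝟙 over 2 values
r1 m[φ0→slip] = [F, T]
r1 m[φ0→sprk] = [T, T]
r1 m[φ1→slip] = [T, F]
r1 m[φ1→fog] = [F, T]
r1 m[φ2→sprk] = [T, T]
r1 m[φ2→snow] = [T, T]
r1 m[φ3→fog] = [T, F]
r1 m[φ3→wind] = [T, T]
r1 m[φ4→slip] = [T, F]
r1 m[φ4→sprk] = [T, T]
r1 m[slip→φ0] = [T, T]
r1 m[slip→φ1] = [T, T]
r1 m[slip→φ4] = [T, T]
r1 m[sprk→φ0] = [T, T]
r1 m[sprk→φ2] = [T, T]
r1 m[sprk→φ4] = [T, T]
r1 m[fog→φ1] = [T, T]
r1 m[fog→φ3] = [T, T]
r1 m[wind→φ3] = [T, T]
r1 m[snow→φ2] = [T, T]
r2 m[φ0→slip] = [F, T]
r2 m[φ0→sprk] = [T, T]
r2 m[φ1→slip] = [T, F]
r2 m[φ1→fog] = [F, T]
r2 m[φ2→sprk] = [T, T]
r2 m[φ2→snow] = [T, T]
r2 m[φ3→fog] = [T, F]
r2 m[φ3→wind] = [T, T]
r2 m[φ4→slip] = [T, F]
r2 m[φ4→sprk] = [T, T]
r2 m[slip→φ0] = [T, F]
r2 m[slip→φ1] = [F, F]
r2 m[slip→φ4] = [F, F]
r2 m[sprk→φ0] = [T, T]
r2 m[sprk→φ2] = [T, T]
r2 m[sprk→φ4] = [T, T]
r2 m[fog→φ1] = [T, F]
r2 m[fog→φ3] = [F, T]
r2 m[wind→φ3] = [T, T]
r2 m[snow→φ2] = [T, T]
r3 m[φ0→slip] = [F, T]
r3 m[φ0→sprk] = [F, F]
r3 m[φ1→slip] = [F, F]
r3 m[φ1→fog] = [F, F]
r3 m[φ2→sprk] = [T, T]
r3 m[φ2→snow] = [T, T]
r3 m[φ3→fog] = [T, F]
r3 m[φ3→wind] = [F, F]
r3 m[φ4→slip] = [T, F]
r3 m[φ4→sprk] = [F, F]
r3 m[slip→φ0] = [T, F]
r3 m[slip→φ1] = [F, F]
r3 m[slip→φ4] = [F, F]
r3 m[sprk→φ0] = [T, T]
r3 m[sprk→φ2] = [T, T]
r3 m[sprk→φ4] = [T, T]
r3 m[fog→φ1] = [T, F]
r3 m[fog→φ3] = [F, T]
r3 m[wind→φ3] = [T, T]
r3 m[snow→φ2] = [T, T]
r4 m[φ0→slip] = [F, T]
r4 m[φ0→sprk] = [F, F]
r4 m[φ1→slip] = [F, F]
r4 m[φ1→fog] = [F, F]
r4 m[φ2→sprk] = [T, T]
r4 m[φ2→snow] = [T, T]
r4 m[φ3→fog] = [T, F]
r4 m[φ3→wind] = [F, F]
r4 m[φ4→slip] = [T, F]
r4 m[φ4→sprk] = [F, F]
r4 m[slip→φ0] = [F, F]
r4 m[slip→φ1] = [F, F]
r4 m[slip→φ4] = [F, F]
r4 m[sprk→φ0] = [F, F]
r4 m[sprk→φ2] = [F, F]
r4 m[sprk→φ4] = [F, F]
r4 m[fog→φ1] = [T, F]
r4 m[fog→φ3] = [F, F]
r4 m[wind→φ3] = [T, T]
r4 m[snow→φ2] = [T, T]
r5 m[φ0→slip] = [F, F]
r5 m[φ0→sprk] = [F, F]
r5 m[φ1→slip] = [F, F]
r5 m[φ1→fog] = [F, F]
r5 m[φ2→sprk] = [T, T]
r5 m[φ2→snow] = [F, F]
r5 m[φ3→fog] = [T, F]
r5 m[φ3→wind] = [F, F]
r5 m[φ4→slip] = [F, F]
r5 m[φ4→sprk] = [F, F]
r5 m[slip→φ0] = [F, F]
r5 m[slip→φ1] = [F, F]
r5 m[slip→φ4] = [F, F]
r5 m[sprk→φ0] = [F, F]
r5 m[sprk→φ2] = [F, F]
r5 m[sprk→φ4] = [F, F]
r5 m[fog→φ1] = [T, F]
r5 m[fog→φ3] = [F, F]
r5 m[wind→φ3] = [T, T]
r5 m[snow→φ2] = [T, T]
r6 m[φ0→slip] = [F, F]
r6 m[φ0→sprk] = [F, F]
r6 m[φ1→slip] = [F, F]
r6 m[φ1→fog] = [F, F]
r6 m[φ2→sprk] = [T, T]
r6 m[φ2→snow] = [F, F]
r6 m[φ3→fog] = [T, F]
r6 m[φ3→wind] = [F, F]
r6 m[φ4→slip] = [F, F]
r6 m[φ4→sprk] = [F, F]
r6 m[slip→φ0] = [F, F]
r6 m[slip→φ1] = [F, F]
r6 m[slip→φ4] = [F, F]
r6 m[sprk→φ0] = [F, F]
r6 m[sprk→φ2] = [F, F]
r6 m[sprk→φ4] = [F, F]
r6 m[fog→φ1] = [T, F]
r6 m[fog→φ3] = [F, F]
r6 m[wind→φ3] = [T, T]
r6 m[snow→φ2] = [T, T]
r7 m[φ0→slip] = [F, F]
r7 m[φ0→sprk] = [F, F]
r7 m[φ1→slip] = [F, F]
r7 m[φ1→fog] = [F, F]
r7 m[φ2→sprk] = [T, T]
r7 m[φ2→snow] = [F, F]
r7 m[φ3→fog] = [T, F]
r7 m[φ3→wind] = [F, F]
r7 m[φ4→slip] = [F, F]
r7 m[φ4→sprk] = [F, F]
r7 m[slip→φ0] = [F, F]
r7 m[slip→φ1] = [F, F]
r7 m[slip→φ4] = [F, F]
r7 m[sprk→φ0] = [F, F]
r7 m[sprk→φ2] = [F, F]
r7 m[sprk→φ4] = [F, F]
r7 m[fog→φ1] = [T, F]
r7 m[fog→φ3] = [F, F]
r7 m[wind→φ3] = [T, T]
r7 m[snow→φ2] = [T, T]
r8 m[φ0→slip] = [F, F]
r8 m[φ0→sprk] = [F, F]
r8 m[φ1→slip] = [F, F]
r8 m[φ1→fog] = [F, F]
r8 m[φ2→sprk] = [T, T]
r8 m[φ2→snow] = [F, F]
r8 m[φ3→fog] = [T, F]
r8 m[φ3→wind] = [F, F]
r8 m[φ4→slip] = [F, F]
r8 m[φ4→sprk] = [F, F]
r8 m[slip→φ0] = [F, F]
r8 m[slip→φ1] = [F, F]
r8 m[slip→φ4] = [F, F]
r8 m[sprk→φ0] = [F, F]
r8 m[sprk→φ2] = [F, F]
r8 m[sprk→φ4] = [F, F]
r8 m[fog→φ1] = [T, F]
r8 m[fog→φ3] = [F, F]
r8 m[wind→φ3] = [T, T]
r8 m[snow→φ2] = [T, T]
fixed point reached at round 6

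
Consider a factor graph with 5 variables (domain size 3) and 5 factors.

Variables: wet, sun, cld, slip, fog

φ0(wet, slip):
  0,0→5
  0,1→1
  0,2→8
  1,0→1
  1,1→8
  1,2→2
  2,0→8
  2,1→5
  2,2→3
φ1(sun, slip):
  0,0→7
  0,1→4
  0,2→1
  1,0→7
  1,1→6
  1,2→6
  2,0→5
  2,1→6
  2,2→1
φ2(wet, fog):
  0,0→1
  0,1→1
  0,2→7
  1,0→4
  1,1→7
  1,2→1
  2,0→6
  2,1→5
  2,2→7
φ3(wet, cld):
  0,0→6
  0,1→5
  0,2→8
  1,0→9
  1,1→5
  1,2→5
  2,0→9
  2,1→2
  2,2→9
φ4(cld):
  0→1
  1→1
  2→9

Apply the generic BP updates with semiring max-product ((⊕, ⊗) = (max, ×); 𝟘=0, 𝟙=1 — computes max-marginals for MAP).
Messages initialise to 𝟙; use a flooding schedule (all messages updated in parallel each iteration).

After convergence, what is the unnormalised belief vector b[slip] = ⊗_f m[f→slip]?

init: all messages = 𝟙 over 3 values
r1 m[φ0→wet] = [8, 8, 8]
r1 m[φ0→slip] = [8, 8, 8]
r1 m[φ1→sun] = [7, 7, 6]
r1 m[φ1→slip] = [7, 6, 6]
r1 m[φ2→wet] = [7, 7, 7]
r1 m[φ2→fog] = [6, 7, 7]
r1 m[φ3→wet] = [8, 9, 9]
r1 m[φ3→cld] = [9, 5, 9]
r1 m[φ4→cld] = [1, 1, 9]
r1 m[wet→φ0] = [1, 1, 1]
r1 m[wet→φ2] = [1, 1, 1]
r1 m[wet→φ3] = [1, 1, 1]
r1 m[sun→φ1] = [1, 1, 1]
r1 m[cld→φ3] = [1, 1, 1]
r1 m[cld→φ4] = [1, 1, 1]
r1 m[slip→φ0] = [1, 1, 1]
r1 m[slip→φ1] = [1, 1, 1]
r1 m[fog→φ2] = [1, 1, 1]
r2 m[φ0→wet] = [8, 8, 8]
r2 m[φ0→slip] = [8, 8, 8]
r2 m[φ1→sun] = [7, 7, 6]
r2 m[φ1→slip] = [7, 6, 6]
r2 m[φ2→wet] = [7, 7, 7]
r2 m[φ2→fog] = [6, 7, 7]
r2 m[φ3→wet] = [8, 9, 9]
r2 m[φ3→cld] = [9, 5, 9]
r2 m[φ4→cld] = [1, 1, 9]
r2 m[wet→φ0] = [56, 63, 63]
r2 m[wet→φ2] = [64, 72, 72]
r2 m[wet→φ3] = [56, 56, 56]
r2 m[sun→φ1] = [1, 1, 1]
r2 m[cld→φ3] = [1, 1, 9]
r2 m[cld→φ4] = [9, 5, 9]
r2 m[slip→φ0] = [7, 6, 6]
r2 m[slip→φ1] = [8, 8, 8]
r2 m[fog→φ2] = [1, 1, 1]
r3 m[φ0→wet] = [48, 48, 56]
r3 m[φ0→slip] = [504, 504, 448]
r3 m[φ1→sun] = [56, 56, 48]
r3 m[φ1→slip] = [7, 6, 6]
r3 m[φ2→wet] = [7, 7, 7]
r3 m[φ2→fog] = [432, 504, 504]
r3 m[φ3→wet] = [72, 45, 81]
r3 m[φ3→cld] = [504, 280, 504]
r3 m[φ4→cld] = [1, 1, 9]
r3 m[wet→φ0] = [56, 63, 63]
r3 m[wet→φ2] = [64, 72, 72]
r3 m[wet→φ3] = [56, 56, 56]
r3 m[sun→φ1] = [1, 1, 1]
r3 m[cld→φ3] = [1, 1, 9]
r3 m[cld→φ4] = [9, 5, 9]
r3 m[slip→φ0] = [7, 6, 6]
r3 m[slip→φ1] = [8, 8, 8]
r3 m[fog→φ2] = [1, 1, 1]
r4 m[φ0→wet] = [48, 48, 56]
r4 m[φ0→slip] = [504, 504, 448]
r4 m[φ1→sun] = [56, 56, 48]
r4 m[φ1→slip] = [7, 6, 6]
r4 m[φ2→wet] = [7, 7, 7]
r4 m[φ2→fog] = [432, 504, 504]
r4 m[φ3→wet] = [72, 45, 81]
r4 m[φ3→cld] = [504, 280, 504]
r4 m[φ4→cld] = [1, 1, 9]
r4 m[wet→φ0] = [504, 315, 567]
r4 m[wet→φ2] = [3456, 2160, 4536]
r4 m[wet→φ3] = [336, 336, 392]
r4 m[sun→φ1] = [1, 1, 1]
r4 m[cld→φ3] = [1, 1, 9]
r4 m[cld→φ4] = [504, 280, 504]
r4 m[slip→φ0] = [7, 6, 6]
r4 m[slip→φ1] = [504, 504, 448]
r4 m[fog→φ2] = [1, 1, 1]
r5 m[φ0→wet] = [48, 48, 56]
r5 m[φ0→slip] = [4536, 2835, 4032]
r5 m[φ1→sun] = [3528, 3528, 3024]
r5 m[φ1→slip] = [7, 6, 6]
r5 m[φ2→wet] = [7, 7, 7]
r5 m[φ2→fog] = [27216, 22680, 31752]
r5 m[φ3→wet] = [72, 45, 81]
r5 m[φ3→cld] = [3528, 1680, 3528]
r5 m[φ4→cld] = [1, 1, 9]
r5 m[wet→φ0] = [504, 315, 567]
r5 m[wet→φ2] = [3456, 2160, 4536]
r5 m[wet→φ3] = [336, 336, 392]
r5 m[sun→φ1] = [1, 1, 1]
r5 m[cld→φ3] = [1, 1, 9]
r5 m[cld→φ4] = [504, 280, 504]
r5 m[slip→φ0] = [7, 6, 6]
r5 m[slip→φ1] = [504, 504, 448]
r5 m[fog→φ2] = [1, 1, 1]
r6 m[φ0→wet] = [48, 48, 56]
r6 m[φ0→slip] = [4536, 2835, 4032]
r6 m[φ1→sun] = [3528, 3528, 3024]
r6 m[φ1→slip] = [7, 6, 6]
r6 m[φ2→wet] = [7, 7, 7]
r6 m[φ2→fog] = [27216, 22680, 31752]
r6 m[φ3→wet] = [72, 45, 81]
r6 m[φ3→cld] = [3528, 1680, 3528]
r6 m[φ4→cld] = [1, 1, 9]
r6 m[wet→φ0] = [504, 315, 567]
r6 m[wet→φ2] = [3456, 2160, 4536]
r6 m[wet→φ3] = [336, 336, 392]
r6 m[sun→φ1] = [1, 1, 1]
r6 m[cld→φ3] = [1, 1, 9]
r6 m[cld→φ4] = [3528, 1680, 3528]
r6 m[slip→φ0] = [7, 6, 6]
r6 m[slip→φ1] = [4536, 2835, 4032]
r6 m[fog→φ2] = [1, 1, 1]
r7 m[φ0→wet] = [48, 48, 56]
r7 m[φ0→slip] = [4536, 2835, 4032]
r7 m[φ1→sun] = [31752, 31752, 22680]
r7 m[φ1→slip] = [7, 6, 6]
r7 m[φ2→wet] = [7, 7, 7]
r7 m[φ2→fog] = [27216, 22680, 31752]
r7 m[φ3→wet] = [72, 45, 81]
r7 m[φ3→cld] = [3528, 1680, 3528]
r7 m[φ4→cld] = [1, 1, 9]
r7 m[wet→φ0] = [504, 315, 567]
r7 m[wet→φ2] = [3456, 2160, 4536]
r7 m[wet→φ3] = [336, 336, 392]
r7 m[sun→φ1] = [1, 1, 1]
r7 m[cld→φ3] = [1, 1, 9]
r7 m[cld→φ4] = [3528, 1680, 3528]
r7 m[slip→φ0] = [7, 6, 6]
r7 m[slip→φ1] = [4536, 2835, 4032]
r7 m[fog→φ2] = [1, 1, 1]
r8 m[φ0→wet] = [48, 48, 56]
r8 m[φ0→slip] = [4536, 2835, 4032]
r8 m[φ1→sun] = [31752, 31752, 22680]
r8 m[φ1→slip] = [7, 6, 6]
r8 m[φ2→wet] = [7, 7, 7]
r8 m[φ2→fog] = [27216, 22680, 31752]
r8 m[φ3→wet] = [72, 45, 81]
r8 m[φ3→cld] = [3528, 1680, 3528]
r8 m[φ4→cld] = [1, 1, 9]
r8 m[wet→φ0] = [504, 315, 567]
r8 m[wet→φ2] = [3456, 2160, 4536]
r8 m[wet→φ3] = [336, 336, 392]
r8 m[sun→φ1] = [1, 1, 1]
r8 m[cld→φ3] = [1, 1, 9]
r8 m[cld→φ4] = [3528, 1680, 3528]
r8 m[slip→φ0] = [7, 6, 6]
r8 m[slip→φ1] = [4536, 2835, 4032]
r8 m[fog→φ2] = [1, 1, 1]
fixed point reached at round 8
b[slip] = ⊗ incoming = [31752, 17010, 24192]

b[slip] = [31752, 17010, 24192]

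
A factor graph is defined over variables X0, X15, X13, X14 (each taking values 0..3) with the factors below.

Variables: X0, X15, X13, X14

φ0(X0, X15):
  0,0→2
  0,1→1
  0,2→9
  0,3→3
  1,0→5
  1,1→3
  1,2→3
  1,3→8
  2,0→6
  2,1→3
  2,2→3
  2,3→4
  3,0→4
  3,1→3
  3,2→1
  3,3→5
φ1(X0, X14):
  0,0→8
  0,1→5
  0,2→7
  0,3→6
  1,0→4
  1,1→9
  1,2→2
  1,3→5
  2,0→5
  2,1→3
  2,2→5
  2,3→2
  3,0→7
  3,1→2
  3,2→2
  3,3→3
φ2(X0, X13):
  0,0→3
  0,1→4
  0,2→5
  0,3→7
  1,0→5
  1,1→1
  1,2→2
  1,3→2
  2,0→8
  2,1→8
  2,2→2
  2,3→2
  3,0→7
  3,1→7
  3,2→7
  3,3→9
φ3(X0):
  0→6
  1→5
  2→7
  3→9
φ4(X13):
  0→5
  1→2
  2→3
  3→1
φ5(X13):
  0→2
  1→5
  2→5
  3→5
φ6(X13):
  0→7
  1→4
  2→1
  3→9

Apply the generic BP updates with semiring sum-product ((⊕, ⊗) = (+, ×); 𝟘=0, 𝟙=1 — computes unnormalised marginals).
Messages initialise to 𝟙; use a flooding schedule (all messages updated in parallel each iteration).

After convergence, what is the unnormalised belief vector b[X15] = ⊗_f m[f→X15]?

init: all messages = 𝟙 over 4 values
r1 m[φ0→X0] = [15, 19, 16, 13]
r1 m[φ0→X15] = [17, 10, 16, 20]
r1 m[φ1→X0] = [26, 20, 15, 14]
r1 m[φ1→X14] = [24, 19, 16, 16]
r1 m[φ2→X0] = [19, 10, 20, 30]
r1 m[φ2→X13] = [23, 20, 16, 20]
r1 m[φ3→X0] = [6, 5, 7, 9]
r1 m[φ4→X13] = [5, 2, 3, 1]
r1 m[φ5→X13] = [2, 5, 5, 5]
r1 m[φ6→X13] = [7, 4, 1, 9]
r1 m[X0→φ0] = [1, 1, 1, 1]
r1 m[X0→φ1] = [1, 1, 1, 1]
r1 m[X0→φ2] = [1, 1, 1, 1]
r1 m[X0→φ3] = [1, 1, 1, 1]
r1 m[X15→φ0] = [1, 1, 1, 1]
r1 m[X13→φ2] = [1, 1, 1, 1]
r1 m[X13→φ4] = [1, 1, 1, 1]
r1 m[X13→φ5] = [1, 1, 1, 1]
r1 m[X13→φ6] = [1, 1, 1, 1]
r1 m[X14→φ1] = [1, 1, 1, 1]
r2 m[φ0→X0] = [15, 19, 16, 13]
r2 m[φ0→X15] = [17, 10, 16, 20]
r2 m[φ1→X0] = [26, 20, 15, 14]
r2 m[φ1→X14] = [24, 19, 16, 16]
r2 m[φ2→X0] = [19, 10, 20, 30]
r2 m[φ2→X13] = [23, 20, 16, 20]
r2 m[φ3→X0] = [6, 5, 7, 9]
r2 m[φ4→X13] = [5, 2, 3, 1]
r2 m[φ5→X13] = [2, 5, 5, 5]
r2 m[φ6→X13] = [7, 4, 1, 9]
r2 m[X0→φ0] = [2964, 1000, 2100, 3780]
r2 m[X0→φ1] = [1710, 950, 2240, 3510]
r2 m[X0→φ2] = [2340, 1900, 1680, 1638]
r2 m[X0→φ3] = [7410, 3800, 4800, 5460]
r2 m[X15→φ0] = [1, 1, 1, 1]
r2 m[X13→φ2] = [70, 40, 15, 45]
r2 m[X13→φ4] = [322, 400, 80, 900]
r2 m[X13→φ5] = [805, 160, 48, 180]
r2 m[X13→φ6] = [230, 200, 240, 100]
r2 m[X14→φ1] = [1, 1, 1, 1]
r3 m[φ0→X0] = [15, 19, 16, 13]
r3 m[φ0→X15] = [38648, 23604, 39756, 44192]
r3 m[φ1→X0] = [26, 20, 15, 14]
r3 m[φ1→X14] = [53250, 30840, 32090, 30020]
r3 m[φ2→X0] = [760, 510, 1000, 1280]
r3 m[φ2→X13] = [41426, 36166, 30326, 38282]
r3 m[φ3→X0] = [6, 5, 7, 9]
r3 m[φ4→X13] = [5, 2, 3, 1]
r3 m[φ5→X13] = [2, 5, 5, 5]
r3 m[φ6→X13] = [7, 4, 1, 9]
r3 m[X0→φ0] = [2964, 1000, 2100, 3780]
r3 m[X0→φ1] = [1710, 950, 2240, 3510]
r3 m[X0→φ2] = [2340, 1900, 1680, 1638]
r3 m[X0→φ3] = [7410, 3800, 4800, 5460]
r3 m[X15→φ0] = [1, 1, 1, 1]
r3 m[X13→φ2] = [70, 40, 15, 45]
r3 m[X13→φ4] = [322, 400, 80, 900]
r3 m[X13→φ5] = [805, 160, 48, 180]
r3 m[X13→φ6] = [230, 200, 240, 100]
r3 m[X14→φ1] = [1, 1, 1, 1]
r4 m[φ0→X0] = [15, 19, 16, 13]
r4 m[φ0→X15] = [38648, 23604, 39756, 44192]
r4 m[φ1→X0] = [26, 20, 15, 14]
r4 m[φ1→X14] = [53250, 30840, 32090, 30020]
r4 m[φ2→X0] = [760, 510, 1000, 1280]
r4 m[φ2→X13] = [41426, 36166, 30326, 38282]
r4 m[φ3→X0] = [6, 5, 7, 9]
r4 m[φ4→X13] = [5, 2, 3, 1]
r4 m[φ5→X13] = [2, 5, 5, 5]
r4 m[φ6→X13] = [7, 4, 1, 9]
r4 m[X0→φ0] = [118560, 51000, 105000, 161280]
r4 m[X0→φ1] = [68400, 48450, 112000, 149760]
r4 m[X0→φ2] = [2340, 1900, 1680, 1638]
r4 m[X0→φ3] = [296400, 193800, 240000, 232960]
r4 m[X15→φ0] = [1, 1, 1, 1]
r4 m[X13→φ2] = [70, 40, 15, 45]
r4 m[X13→φ4] = [579964, 723320, 151630, 1722690]
r4 m[X13→φ5] = [1449910, 289328, 90978, 344538]
r4 m[X13→φ6] = [414260, 361660, 454890, 191410]
r4 m[X14→φ1] = [1, 1, 1, 1]
r5 m[φ0→X0] = [15, 19, 16, 13]
r5 m[φ0→X15] = [1767240, 1070400, 1696320, 1990080]
r5 m[φ1→X0] = [26, 20, 15, 14]
r5 m[φ1→X14] = [2349320, 1413570, 1435220, 1325930]
r5 m[φ2→X0] = [760, 510, 1000, 1280]
r5 m[φ2→X13] = [41426, 36166, 30326, 38282]
r5 m[φ3→X0] = [6, 5, 7, 9]
r5 m[φ4→X13] = [5, 2, 3, 1]
r5 m[φ5→X13] = [2, 5, 5, 5]
r5 m[φ6→X13] = [7, 4, 1, 9]
r5 m[X0→φ0] = [118560, 51000, 105000, 161280]
r5 m[X0→φ1] = [68400, 48450, 112000, 149760]
r5 m[X0→φ2] = [2340, 1900, 1680, 1638]
r5 m[X0→φ3] = [296400, 193800, 240000, 232960]
r5 m[X15→φ0] = [1, 1, 1, 1]
r5 m[X13→φ2] = [70, 40, 15, 45]
r5 m[X13→φ4] = [579964, 723320, 151630, 1722690]
r5 m[X13→φ5] = [1449910, 289328, 90978, 344538]
r5 m[X13→φ6] = [414260, 361660, 454890, 191410]
r5 m[X14→φ1] = [1, 1, 1, 1]
r6 m[φ0→X0] = [15, 19, 16, 13]
r6 m[φ0→X15] = [1767240, 1070400, 1696320, 1990080]
r6 m[φ1→X0] = [26, 20, 15, 14]
r6 m[φ1→X14] = [2349320, 1413570, 1435220, 1325930]
r6 m[φ2→X0] = [760, 510, 1000, 1280]
r6 m[φ2→X13] = [41426, 36166, 30326, 38282]
r6 m[φ3→X0] = [6, 5, 7, 9]
r6 m[φ4→X13] = [5, 2, 3, 1]
r6 m[φ5→X13] = [2, 5, 5, 5]
r6 m[φ6→X13] = [7, 4, 1, 9]
r6 m[X0→φ0] = [118560, 51000, 105000, 161280]
r6 m[X0→φ1] = [68400, 48450, 112000, 149760]
r6 m[X0→φ2] = [2340, 1900, 1680, 1638]
r6 m[X0→φ3] = [296400, 193800, 240000, 232960]
r6 m[X15→φ0] = [1, 1, 1, 1]
r6 m[X13→φ2] = [70, 40, 15, 45]
r6 m[X13→φ4] = [579964, 723320, 151630, 1722690]
r6 m[X13→φ5] = [1449910, 289328, 90978, 344538]
r6 m[X13→φ6] = [414260, 361660, 454890, 191410]
r6 m[X14→φ1] = [1, 1, 1, 1]
fixed point reached at round 6
b[X15] = ⊗ incoming = [1767240, 1070400, 1696320, 1990080]

b[X15] = [1767240, 1070400, 1696320, 1990080]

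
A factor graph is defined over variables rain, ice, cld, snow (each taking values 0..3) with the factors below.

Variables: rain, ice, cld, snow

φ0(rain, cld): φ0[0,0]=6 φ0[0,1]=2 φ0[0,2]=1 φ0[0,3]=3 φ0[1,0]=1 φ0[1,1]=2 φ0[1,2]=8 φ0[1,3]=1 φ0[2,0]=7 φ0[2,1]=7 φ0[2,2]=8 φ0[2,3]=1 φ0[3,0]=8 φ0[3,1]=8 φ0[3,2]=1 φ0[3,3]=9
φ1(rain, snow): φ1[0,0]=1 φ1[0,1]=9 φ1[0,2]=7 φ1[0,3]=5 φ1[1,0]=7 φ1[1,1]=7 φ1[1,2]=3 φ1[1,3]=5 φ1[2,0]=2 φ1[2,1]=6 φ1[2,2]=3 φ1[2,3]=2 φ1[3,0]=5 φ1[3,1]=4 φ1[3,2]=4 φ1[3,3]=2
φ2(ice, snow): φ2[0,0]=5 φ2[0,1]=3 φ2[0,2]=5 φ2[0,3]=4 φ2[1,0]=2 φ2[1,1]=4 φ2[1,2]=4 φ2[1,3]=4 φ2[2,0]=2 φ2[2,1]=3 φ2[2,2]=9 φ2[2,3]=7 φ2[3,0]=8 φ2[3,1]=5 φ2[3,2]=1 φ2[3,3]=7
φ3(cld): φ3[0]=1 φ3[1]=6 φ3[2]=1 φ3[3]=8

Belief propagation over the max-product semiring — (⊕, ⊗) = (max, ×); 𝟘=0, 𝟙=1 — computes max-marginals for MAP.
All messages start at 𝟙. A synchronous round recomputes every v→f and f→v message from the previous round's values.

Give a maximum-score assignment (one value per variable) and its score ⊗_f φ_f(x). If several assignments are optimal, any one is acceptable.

init: all messages = 𝟙 over 4 values
r1 m[φ0→rain] = [6, 8, 8, 9]
r1 m[φ0→cld] = [8, 8, 8, 9]
r1 m[φ1→rain] = [9, 7, 6, 5]
r1 m[φ1→snow] = [7, 9, 7, 5]
r1 m[φ2→ice] = [5, 4, 9, 8]
r1 m[φ2→snow] = [8, 5, 9, 7]
r1 m[φ3→cld] = [1, 6, 1, 8]
r1 m[rain→φ0] = [1, 1, 1, 1]
r1 m[rain→φ1] = [1, 1, 1, 1]
r1 m[ice→φ2] = [1, 1, 1, 1]
r1 m[cld→φ0] = [1, 1, 1, 1]
r1 m[cld→φ3] = [1, 1, 1, 1]
r1 m[snow→φ1] = [1, 1, 1, 1]
r1 m[snow→φ2] = [1, 1, 1, 1]
r2 m[φ0→rain] = [6, 8, 8, 9]
r2 m[φ0→cld] = [8, 8, 8, 9]
r2 m[φ1→rain] = [9, 7, 6, 5]
r2 m[φ1→snow] = [7, 9, 7, 5]
r2 m[φ2→ice] = [5, 4, 9, 8]
r2 m[φ2→snow] = [8, 5, 9, 7]
r2 m[φ3→cld] = [1, 6, 1, 8]
r2 m[rain→φ0] = [9, 7, 6, 5]
r2 m[rain→φ1] = [6, 8, 8, 9]
r2 m[ice→φ2] = [1, 1, 1, 1]
r2 m[cld→φ0] = [1, 6, 1, 8]
r2 m[cld→φ3] = [8, 8, 8, 9]
r2 m[snow→φ1] = [8, 5, 9, 7]
r2 m[snow→φ2] = [7, 9, 7, 5]
r3 m[φ0→rain] = [24, 12, 42, 72]
r3 m[φ0→cld] = [54, 42, 56, 45]
r3 m[φ1→rain] = [63, 56, 30, 40]
r3 m[φ1→snow] = [56, 56, 42, 40]
r3 m[φ2→ice] = [35, 36, 63, 56]
r3 m[φ2→snow] = [8, 5, 9, 7]
r3 m[φ3→cld] = [1, 6, 1, 8]
r3 m[rain→φ0] = [9, 7, 6, 5]
r3 m[rain→φ1] = [6, 8, 8, 9]
r3 m[ice→φ2] = [1, 1, 1, 1]
r3 m[cld→φ0] = [1, 6, 1, 8]
r3 m[cld→φ3] = [8, 8, 8, 9]
r3 m[snow→φ1] = [8, 5, 9, 7]
r3 m[snow→φ2] = [7, 9, 7, 5]
r4 m[φ0→rain] = [24, 12, 42, 72]
r4 m[φ0→cld] = [54, 42, 56, 45]
r4 m[φ1→rain] = [63, 56, 30, 40]
r4 m[φ1→snow] = [56, 56, 42, 40]
r4 m[φ2→ice] = [35, 36, 63, 56]
r4 m[φ2→snow] = [8, 5, 9, 7]
r4 m[φ3→cld] = [1, 6, 1, 8]
r4 m[rain→φ0] = [63, 56, 30, 40]
r4 m[rain→φ1] = [24, 12, 42, 72]
r4 m[ice→φ2] = [1, 1, 1, 1]
r4 m[cld→φ0] = [1, 6, 1, 8]
r4 m[cld→φ3] = [54, 42, 56, 45]
r4 m[snow→φ1] = [8, 5, 9, 7]
r4 m[snow→φ2] = [56, 56, 42, 40]
r5 m[φ0→rain] = [24, 12, 42, 72]
r5 m[φ0→cld] = [378, 320, 448, 360]
r5 m[φ1→rain] = [63, 56, 30, 40]
r5 m[φ1→snow] = [360, 288, 288, 144]
r5 m[φ2→ice] = [280, 224, 378, 448]
r5 m[φ2→snow] = [8, 5, 9, 7]
r5 m[φ3→cld] = [1, 6, 1, 8]
r5 m[rain→φ0] = [63, 56, 30, 40]
r5 m[rain→φ1] = [24, 12, 42, 72]
r5 m[ice→φ2] = [1, 1, 1, 1]
r5 m[cld→φ0] = [1, 6, 1, 8]
r5 m[cld→φ3] = [54, 42, 56, 45]
r5 m[snow→φ1] = [8, 5, 9, 7]
r5 m[snow→φ2] = [56, 56, 42, 40]
r6 m[φ0→rain] = [24, 12, 42, 72]
r6 m[φ0→cld] = [378, 320, 448, 360]
r6 m[φ1→rain] = [63, 56, 30, 40]
r6 m[φ1→snow] = [360, 288, 288, 144]
r6 m[φ2→ice] = [280, 224, 378, 448]
r6 m[φ2→snow] = [8, 5, 9, 7]
r6 m[φ3→cld] = [1, 6, 1, 8]
r6 m[rain→φ0] = [63, 56, 30, 40]
r6 m[rain→φ1] = [24, 12, 42, 72]
r6 m[ice→φ2] = [1, 1, 1, 1]
r6 m[cld→φ0] = [1, 6, 1, 8]
r6 m[cld→φ3] = [378, 320, 448, 360]
r6 m[snow→φ1] = [8, 5, 9, 7]
r6 m[snow→φ2] = [360, 288, 288, 144]
r7 m[φ0→rain] = [24, 12, 42, 72]
r7 m[φ0→cld] = [378, 320, 448, 360]
r7 m[φ1→rain] = [63, 56, 30, 40]
r7 m[φ1→snow] = [360, 288, 288, 144]
r7 m[φ2→ice] = [1800, 1152, 2592, 2880]
r7 m[φ2→snow] = [8, 5, 9, 7]
r7 m[φ3→cld] = [1, 6, 1, 8]
r7 m[rain→φ0] = [63, 56, 30, 40]
r7 m[rain→φ1] = [24, 12, 42, 72]
r7 m[ice→φ2] = [1, 1, 1, 1]
r7 m[cld→φ0] = [1, 6, 1, 8]
r7 m[cld→φ3] = [378, 320, 448, 360]
r7 m[snow→φ1] = [8, 5, 9, 7]
r7 m[snow→φ2] = [360, 288, 288, 144]
r8 m[φ0→rain] = [24, 12, 42, 72]
r8 m[φ0→cld] = [378, 320, 448, 360]
r8 m[φ1→rain] = [63, 56, 30, 40]
r8 m[φ1→snow] = [360, 288, 288, 144]
r8 m[φ2→ice] = [1800, 1152, 2592, 2880]
r8 m[φ2→snow] = [8, 5, 9, 7]
r8 m[φ3→cld] = [1, 6, 1, 8]
r8 m[rain→φ0] = [63, 56, 30, 40]
r8 m[rain→φ1] = [24, 12, 42, 72]
r8 m[ice→φ2] = [1, 1, 1, 1]
r8 m[cld→φ0] = [1, 6, 1, 8]
r8 m[cld→φ3] = [378, 320, 448, 360]
r8 m[snow→φ1] = [8, 5, 9, 7]
r8 m[snow→φ2] = [360, 288, 288, 144]
fixed point reached at round 8
traceback from rain: (rain=3, ice=3, cld=3, snow=0), score=2880

assignment: (rain=3, ice=3, cld=3, snow=0); score = 2880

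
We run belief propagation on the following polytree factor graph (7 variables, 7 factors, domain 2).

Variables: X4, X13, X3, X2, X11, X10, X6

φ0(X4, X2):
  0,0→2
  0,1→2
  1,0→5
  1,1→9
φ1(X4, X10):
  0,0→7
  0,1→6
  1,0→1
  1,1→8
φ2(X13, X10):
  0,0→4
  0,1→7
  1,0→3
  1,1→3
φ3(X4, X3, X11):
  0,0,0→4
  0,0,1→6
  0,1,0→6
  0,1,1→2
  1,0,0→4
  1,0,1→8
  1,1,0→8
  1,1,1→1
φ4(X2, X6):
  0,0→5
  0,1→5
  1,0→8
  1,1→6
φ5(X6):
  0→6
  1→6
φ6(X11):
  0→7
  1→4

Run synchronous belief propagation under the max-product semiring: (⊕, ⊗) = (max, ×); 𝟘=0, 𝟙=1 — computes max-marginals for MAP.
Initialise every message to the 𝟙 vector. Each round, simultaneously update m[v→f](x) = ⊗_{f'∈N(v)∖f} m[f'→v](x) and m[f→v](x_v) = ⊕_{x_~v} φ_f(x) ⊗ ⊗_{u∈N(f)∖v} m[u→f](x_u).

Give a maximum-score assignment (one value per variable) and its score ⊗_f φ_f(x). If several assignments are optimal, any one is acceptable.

init: all messages = 𝟙 over 2 values
r1 m[φ0→X4] = [2, 9]
r1 m[φ0→X2] = [5, 9]
r1 m[φ1→X4] = [7, 8]
r1 m[φ1→X10] = [7, 8]
r1 m[φ2→X13] = [7, 3]
r1 m[φ2→X10] = [4, 7]
r1 m[φ3→X4] = [6, 8]
r1 m[φ3→X3] = [8, 8]
r1 m[φ3→X11] = [8, 8]
r1 m[φ4→X2] = [5, 8]
r1 m[φ4→X6] = [8, 6]
r1 m[φ5→X6] = [6, 6]
r1 m[φ6→X11] = [7, 4]
r1 m[X4→φ0] = [1, 1]
r1 m[X4→φ1] = [1, 1]
r1 m[X4→φ3] = [1, 1]
r1 m[X13→φ2] = [1, 1]
r1 m[X3→φ3] = [1, 1]
r1 m[X2→φ0] = [1, 1]
r1 m[X2→φ4] = [1, 1]
r1 m[X11→φ3] = [1, 1]
r1 m[X11→φ6] = [1, 1]
r1 m[X10→φ1] = [1, 1]
r1 m[X10→φ2] = [1, 1]
r1 m[X6→φ4] = [1, 1]
r1 m[X6→φ5] = [1, 1]
r2 m[φ0→X4] = [2, 9]
r2 m[φ0→X2] = [5, 9]
r2 m[φ1→X4] = [7, 8]
r2 m[φ1→X10] = [7, 8]
r2 m[φ2→X13] = [7, 3]
r2 m[φ2→X10] = [4, 7]
r2 m[φ3→X4] = [6, 8]
r2 m[φ3→X3] = [8, 8]
r2 m[φ3→X11] = [8, 8]
r2 m[φ4→X2] = [5, 8]
r2 m[φ4→X6] = [8, 6]
r2 m[φ5→X6] = [6, 6]
r2 m[φ6→X11] = [7, 4]
r2 m[X4→φ0] = [42, 64]
r2 m[X4→φ1] = [12, 72]
r2 m[X4→φ3] = [14, 72]
r2 m[X13→φ2] = [1, 1]
r2 m[X3→φ3] = [1, 1]
r2 m[X2→φ0] = [5, 8]
r2 m[X2→φ4] = [5, 9]
r2 m[X11→φ3] = [7, 4]
r2 m[X11→φ6] = [8, 8]
r2 m[X10→φ1] = [4, 7]
r2 m[X10→φ2] = [7, 8]
r2 m[X6→φ4] = [6, 6]
r2 m[X6→φ5] = [8, 6]
r3 m[φ0→X4] = [16, 72]
r3 m[φ0→X2] = [320, 576]
r3 m[φ1→X4] = [42, 56]
r3 m[φ1→X10] = [84, 576]
r3 m[φ2→X13] = [56, 24]
r3 m[φ2→X10] = [4, 7]
r3 m[φ3→X4] = [42, 56]
r3 m[φ3→X3] = [2304, 4032]
r3 m[φ3→X11] = [576, 576]
r3 m[φ4→X2] = [30, 48]
r3 m[φ4→X6] = [72, 54]
r3 m[φ5→X6] = [6, 6]
r3 m[φ6→X11] = [7, 4]
r3 m[X4→φ0] = [42, 64]
r3 m[X4→φ1] = [12, 72]
r3 m[X4→φ3] = [14, 72]
r3 m[X13→φ2] = [1, 1]
r3 m[X3→φ3] = [1, 1]
r3 m[X2→φ0] = [5, 8]
r3 m[X2→φ4] = [5, 9]
r3 m[X11→φ3] = [7, 4]
r3 m[X11→φ6] = [8, 8]
r3 m[X10→φ1] = [4, 7]
r3 m[X10→φ2] = [7, 8]
r3 m[X6→φ4] = [6, 6]
r3 m[X6→φ5] = [8, 6]
r4 m[φ0→X4] = [16, 72]
r4 m[φ0→X2] = [320, 576]
r4 m[φ1→X4] = [42, 56]
r4 m[φ1→X10] = [84, 576]
r4 m[φ2→X13] = [56, 24]
r4 m[φ2→X10] = [4, 7]
r4 m[φ3→X4] = [42, 56]
r4 m[φ3→X3] = [2304, 4032]
r4 m[φ3→X11] = [576, 576]
r4 m[φ4→X2] = [30, 48]
r4 m[φ4→X6] = [72, 54]
r4 m[φ5→X6] = [6, 6]
r4 m[φ6→X11] = [7, 4]
r4 m[X4→φ0] = [1764, 3136]
r4 m[X4→φ1] = [672, 4032]
r4 m[X4→φ3] = [672, 4032]
r4 m[X13→φ2] = [1, 1]
r4 m[X3→φ3] = [1, 1]
r4 m[X2→φ0] = [30, 48]
r4 m[X2→φ4] = [320, 576]
r4 m[X11→φ3] = [7, 4]
r4 m[X11→φ6] = [576, 576]
r4 m[X10→φ1] = [4, 7]
r4 m[X10→φ2] = [84, 576]
r4 m[X6→φ4] = [6, 6]
r4 m[X6→φ5] = [72, 54]
r5 m[φ0→X4] = [96, 432]
r5 m[φ0→X2] = [15680, 28224]
r5 m[φ1→X4] = [42, 56]
r5 m[φ1→X10] = [4704, 32256]
r5 m[φ2→X13] = [4032, 1728]
r5 m[φ2→X10] = [4, 7]
r5 m[φ3→X4] = [42, 56]
r5 m[φ3→X3] = [129024, 225792]
r5 m[φ3→X11] = [32256, 32256]
r5 m[φ4→X2] = [30, 48]
r5 m[φ4→X6] = [4608, 3456]
r5 m[φ5→X6] = [6, 6]
r5 m[φ6→X11] = [7, 4]
r5 m[X4→φ0] = [1764, 3136]
r5 m[X4→φ1] = [672, 4032]
r5 m[X4→φ3] = [672, 4032]
r5 m[X13→φ2] = [1, 1]
r5 m[X3→φ3] = [1, 1]
r5 m[X2→φ0] = [30, 48]
r5 m[X2→φ4] = [320, 576]
r5 m[X11→φ3] = [7, 4]
r5 m[X11→φ6] = [576, 576]
r5 m[X10→φ1] = [4, 7]
r5 m[X10→φ2] = [84, 576]
r5 m[X6→φ4] = [6, 6]
r5 m[X6→φ5] = [72, 54]
r6 m[φ0→X4] = [96, 432]
r6 m[φ0→X2] = [15680, 28224]
r6 m[φ1→X4] = [42, 56]
r6 m[φ1→X10] = [4704, 32256]
r6 m[φ2→X13] = [4032, 1728]
r6 m[φ2→X10] = [4, 7]
r6 m[φ3→X4] = [42, 56]
r6 m[φ3→X3] = [129024, 225792]
r6 m[φ3→X11] = [32256, 32256]
r6 m[φ4→X2] = [30, 48]
r6 m[φ4→X6] = [4608, 3456]
r6 m[φ5→X6] = [6, 6]
r6 m[φ6→X11] = [7, 4]
r6 m[X4→φ0] = [1764, 3136]
r6 m[X4→φ1] = [4032, 24192]
r6 m[X4→φ3] = [4032, 24192]
r6 m[X13→φ2] = [1, 1]
r6 m[X3→φ3] = [1, 1]
r6 m[X2→φ0] = [30, 48]
r6 m[X2→φ4] = [15680, 28224]
r6 m[X11→φ3] = [7, 4]
r6 m[X11→φ6] = [32256, 32256]
r6 m[X10→φ1] = [4, 7]
r6 m[X10→φ2] = [4704, 32256]
r6 m[X6→φ4] = [6, 6]
r6 m[X6→φ5] = [4608, 3456]
r7 m[φ0→X4] = [96, 432]
r7 m[φ0→X2] = [15680, 28224]
r7 m[φ1→X4] = [42, 56]
r7 m[φ1→X10] = [28224, 193536]
r7 m[φ2→X13] = [225792, 96768]
r7 m[φ2→X10] = [4, 7]
r7 m[φ3→X4] = [42, 56]
r7 m[φ3→X3] = [774144, 1354752]
r7 m[φ3→X11] = [193536, 193536]
r7 m[φ4→X2] = [30, 48]
r7 m[φ4→X6] = [225792, 169344]
r7 m[φ5→X6] = [6, 6]
r7 m[φ6→X11] = [7, 4]
r7 m[X4→φ0] = [1764, 3136]
r7 m[X4→φ1] = [4032, 24192]
r7 m[X4→φ3] = [4032, 24192]
r7 m[X13→φ2] = [1, 1]
r7 m[X3→φ3] = [1, 1]
r7 m[X2→φ0] = [30, 48]
r7 m[X2→φ4] = [15680, 28224]
r7 m[X11→φ3] = [7, 4]
r7 m[X11→φ6] = [32256, 32256]
r7 m[X10→φ1] = [4, 7]
r7 m[X10→φ2] = [4704, 32256]
r7 m[X6→φ4] = [6, 6]
r7 m[X6→φ5] = [4608, 3456]
r8 m[φ0→X4] = [96, 432]
r8 m[φ0→X2] = [15680, 28224]
r8 m[φ1→X4] = [42, 56]
r8 m[φ1→X10] = [28224, 193536]
r8 m[φ2→X13] = [225792, 96768]
r8 m[φ2→X10] = [4, 7]
r8 m[φ3→X4] = [42, 56]
r8 m[φ3→X3] = [774144, 1354752]
r8 m[φ3→X11] = [193536, 193536]
r8 m[φ4→X2] = [30, 48]
r8 m[φ4→X6] = [225792, 169344]
r8 m[φ5→X6] = [6, 6]
r8 m[φ6→X11] = [7, 4]
r8 m[X4→φ0] = [1764, 3136]
r8 m[X4→φ1] = [4032, 24192]
r8 m[X4→φ3] = [4032, 24192]
r8 m[X13→φ2] = [1, 1]
r8 m[X3→φ3] = [1, 1]
r8 m[X2→φ0] = [30, 48]
r8 m[X2→φ4] = [15680, 28224]
r8 m[X11→φ3] = [7, 4]
r8 m[X11→φ6] = [193536, 193536]
r8 m[X10→φ1] = [4, 7]
r8 m[X10→φ2] = [28224, 193536]
r8 m[X6→φ4] = [6, 6]
r8 m[X6→φ5] = [225792, 169344]
r9 m[φ0→X4] = [96, 432]
r9 m[φ0→X2] = [15680, 28224]
r9 m[φ1→X4] = [42, 56]
r9 m[φ1→X10] = [28224, 193536]
r9 m[φ2→X13] = [1354752, 580608]
r9 m[φ2→X10] = [4, 7]
r9 m[φ3→X4] = [42, 56]
r9 m[φ3→X3] = [774144, 1354752]
r9 m[φ3→X11] = [193536, 193536]
r9 m[φ4→X2] = [30, 48]
r9 m[φ4→X6] = [225792, 169344]
r9 m[φ5→X6] = [6, 6]
r9 m[φ6→X11] = [7, 4]
r9 m[X4→φ0] = [1764, 3136]
r9 m[X4→φ1] = [4032, 24192]
r9 m[X4→φ3] = [4032, 24192]
r9 m[X13→φ2] = [1, 1]
r9 m[X3→φ3] = [1, 1]
r9 m[X2→φ0] = [30, 48]
r9 m[X2→φ4] = [15680, 28224]
r9 m[X11→φ3] = [7, 4]
r9 m[X11→φ6] = [193536, 193536]
r9 m[X10→φ1] = [4, 7]
r9 m[X10→φ2] = [28224, 193536]
r9 m[X6→φ4] = [6, 6]
r9 m[X6→φ5] = [225792, 169344]
r10 m[φ0→X4] = [96, 432]
r10 m[φ0→X2] = [15680, 28224]
r10 m[φ1→X4] = [42, 56]
r10 m[φ1→X10] = [28224, 193536]
r10 m[φ2→X13] = [1354752, 580608]
r10 m[φ2→X10] = [4, 7]
r10 m[φ3→X4] = [42, 56]
r10 m[φ3→X3] = [774144, 1354752]
r10 m[φ3→X11] = [193536, 193536]
r10 m[φ4→X2] = [30, 48]
r10 m[φ4→X6] = [225792, 169344]
r10 m[φ5→X6] = [6, 6]
r10 m[φ6→X11] = [7, 4]
r10 m[X4→φ0] = [1764, 3136]
r10 m[X4→φ1] = [4032, 24192]
r10 m[X4→φ3] = [4032, 24192]
r10 m[X13→φ2] = [1, 1]
r10 m[X3→φ3] = [1, 1]
r10 m[X2→φ0] = [30, 48]
r10 m[X2→φ4] = [15680, 28224]
r10 m[X11→φ3] = [7, 4]
r10 m[X11→φ6] = [193536, 193536]
r10 m[X10→φ1] = [4, 7]
r10 m[X10→φ2] = [28224, 193536]
r10 m[X6→φ4] = [6, 6]
r10 m[X6→φ5] = [225792, 169344]
fixed point reached at round 10
traceback from X4: (X4=1, X13=0, X3=1, X2=1, X11=0, X10=1, X6=0), score=1354752

assignment: (X4=1, X13=0, X3=1, X2=1, X11=0, X10=1, X6=0); score = 1354752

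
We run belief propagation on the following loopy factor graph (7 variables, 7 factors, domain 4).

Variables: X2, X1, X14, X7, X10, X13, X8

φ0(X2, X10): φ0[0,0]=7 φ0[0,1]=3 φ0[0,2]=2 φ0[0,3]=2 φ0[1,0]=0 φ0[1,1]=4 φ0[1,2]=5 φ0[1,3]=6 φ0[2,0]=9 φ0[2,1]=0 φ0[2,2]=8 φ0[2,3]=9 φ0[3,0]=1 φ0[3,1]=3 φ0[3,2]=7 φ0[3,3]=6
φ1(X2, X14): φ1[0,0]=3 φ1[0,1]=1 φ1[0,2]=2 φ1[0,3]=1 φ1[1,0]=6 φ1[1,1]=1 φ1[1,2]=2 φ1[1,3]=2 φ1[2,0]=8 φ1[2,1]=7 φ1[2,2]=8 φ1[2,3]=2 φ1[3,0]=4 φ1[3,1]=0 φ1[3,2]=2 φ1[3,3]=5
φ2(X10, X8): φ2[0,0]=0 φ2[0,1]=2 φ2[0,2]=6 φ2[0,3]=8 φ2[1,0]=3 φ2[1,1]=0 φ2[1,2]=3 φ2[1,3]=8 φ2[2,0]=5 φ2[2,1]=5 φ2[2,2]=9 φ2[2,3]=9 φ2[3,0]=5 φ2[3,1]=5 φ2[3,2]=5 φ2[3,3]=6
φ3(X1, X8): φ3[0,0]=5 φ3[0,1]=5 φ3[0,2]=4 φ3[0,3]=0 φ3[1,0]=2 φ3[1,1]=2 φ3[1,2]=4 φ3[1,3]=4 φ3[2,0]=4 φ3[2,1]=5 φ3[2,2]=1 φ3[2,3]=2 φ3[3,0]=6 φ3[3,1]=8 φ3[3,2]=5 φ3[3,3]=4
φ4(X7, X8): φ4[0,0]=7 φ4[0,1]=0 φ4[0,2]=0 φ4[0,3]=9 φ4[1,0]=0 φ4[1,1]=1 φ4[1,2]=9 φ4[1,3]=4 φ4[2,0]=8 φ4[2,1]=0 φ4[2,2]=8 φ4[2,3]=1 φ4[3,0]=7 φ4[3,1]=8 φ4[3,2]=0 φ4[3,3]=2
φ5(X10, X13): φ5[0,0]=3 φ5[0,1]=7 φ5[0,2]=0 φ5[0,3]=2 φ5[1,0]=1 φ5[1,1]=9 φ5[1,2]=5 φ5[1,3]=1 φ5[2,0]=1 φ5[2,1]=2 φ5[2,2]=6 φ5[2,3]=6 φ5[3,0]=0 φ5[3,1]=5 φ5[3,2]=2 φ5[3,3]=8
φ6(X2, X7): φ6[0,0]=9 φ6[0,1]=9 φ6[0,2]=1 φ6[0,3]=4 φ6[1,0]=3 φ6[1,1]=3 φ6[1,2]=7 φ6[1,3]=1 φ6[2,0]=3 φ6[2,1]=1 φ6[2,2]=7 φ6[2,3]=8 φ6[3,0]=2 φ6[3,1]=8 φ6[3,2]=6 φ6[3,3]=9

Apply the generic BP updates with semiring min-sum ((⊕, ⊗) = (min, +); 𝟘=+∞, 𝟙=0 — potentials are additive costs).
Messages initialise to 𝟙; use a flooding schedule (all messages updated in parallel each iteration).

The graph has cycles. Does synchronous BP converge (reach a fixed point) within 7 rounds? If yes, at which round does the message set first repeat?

NOT CONVERGED within 7 rounds

init: all messages = 𝟙 over 4 values
r1 m[φ0→X2] = [2, 0, 0, 1]
r1 m[φ0→X10] = [0, 0, 2, 2]
r1 m[φ1→X2] = [1, 1, 2, 0]
r1 m[φ1→X14] = [3, 0, 2, 1]
r1 m[φ2→X10] = [0, 0, 5, 5]
r1 m[φ2→X8] = [0, 0, 3, 6]
r1 m[φ3→X1] = [0, 2, 1, 4]
r1 m[φ3→X8] = [2, 2, 1, 0]
r1 m[φ4→X7] = [0, 0, 0, 0]
r1 m[φ4→X8] = [0, 0, 0, 1]
r1 m[φ5→X10] = [0, 1, 1, 0]
r1 m[φ5→X13] = [0, 2, 0, 1]
r1 m[φ6→X2] = [1, 1, 1, 2]
r1 m[φ6→X7] = [2, 1, 1, 1]
r1 m[X2→φ0] = [0, 0, 0, 0]
r1 m[X2→φ1] = [0, 0, 0, 0]
r1 m[X2→φ6] = [0, 0, 0, 0]
r1 m[X1→φ3] = [0, 0, 0, 0]
r1 m[X14→φ1] = [0, 0, 0, 0]
r1 m[X7→φ4] = [0, 0, 0, 0]
r1 m[X7→φ6] = [0, 0, 0, 0]
r1 m[X10→φ0] = [0, 0, 0, 0]
r1 m[X10→φ2] = [0, 0, 0, 0]
r1 m[X10→φ5] = [0, 0, 0, 0]
r1 m[X13→φ5] = [0, 0, 0, 0]
r1 m[X8→φ2] = [0, 0, 0, 0]
r1 m[X8→φ3] = [0, 0, 0, 0]
r1 m[X8→φ4] = [0, 0, 0, 0]
r2 m[φ0→X2] = [2, 0, 0, 1]
r2 m[φ0→X10] = [0, 0, 2, 2]
r2 m[φ1→X2] = [1, 1, 2, 0]
r2 m[φ1→X14] = [3, 0, 2, 1]
r2 m[φ2→X10] = [0, 0, 5, 5]
r2 m[φ2→X8] = [0, 0, 3, 6]
r2 m[φ3→X1] = [0, 2, 1, 4]
r2 m[φ3→X8] = [2, 2, 1, 0]
r2 m[φ4→X7] = [0, 0, 0, 0]
r2 m[φ4→X8] = [0, 0, 0, 1]
r2 m[φ5→X10] = [0, 1, 1, 0]
r2 m[φ5→X13] = [0, 2, 0, 1]
r2 m[φ6→X2] = [1, 1, 1, 2]
r2 m[φ6→X7] = [2, 1, 1, 1]
r2 m[X2→φ0] = [2, 2, 3, 2]
r2 m[X2→φ1] = [3, 1, 1, 3]
r2 m[X2→φ6] = [3, 1, 2, 1]
r2 m[X1→φ3] = [0, 0, 0, 0]
r2 m[X14→φ1] = [0, 0, 0, 0]
r2 m[X7→φ4] = [2, 1, 1, 1]
r2 m[X7→φ6] = [0, 0, 0, 0]
r2 m[X10→φ0] = [0, 1, 6, 5]
r2 m[X10→φ2] = [0, 1, 3, 2]
r2 m[X10→φ5] = [0, 0, 7, 7]
r2 m[X13→φ5] = [0, 0, 0, 0]
r2 m[X8→φ2] = [2, 2, 1, 1]
r2 m[X8→φ3] = [0, 0, 3, 7]
r2 m[X8→φ4] = [2, 2, 4, 6]
r3 m[φ0→X2] = [4, 0, 1, 1]
r3 m[φ0→X10] = [2, 3, 4, 4]
r3 m[φ1→X2] = [1, 1, 2, 0]
r3 m[φ1→X14] = [6, 2, 3, 3]
r3 m[φ2→X10] = [2, 2, 7, 6]
r3 m[φ2→X8] = [0, 1, 4, 8]
r3 m[φ3→X1] = [5, 2, 4, 6]
r3 m[φ3→X8] = [2, 2, 1, 0]
r3 m[φ4→X7] = [2, 2, 2, 4]
r3 m[φ4→X8] = [1, 1, 1, 2]
r3 m[φ5→X10] = [0, 1, 1, 0]
r3 m[φ5→X13] = [1, 7, 0, 1]
r3 m[φ6→X2] = [1, 1, 1, 2]
r3 m[φ6→X7] = [3, 3, 4, 2]
r3 m[X2→φ0] = [2, 2, 3, 2]
r3 m[X2→φ1] = [3, 1, 1, 3]
r3 m[X2→φ6] = [3, 1, 2, 1]
r3 m[X1→φ3] = [0, 0, 0, 0]
r3 m[X14→φ1] = [0, 0, 0, 0]
r3 m[X7→φ4] = [2, 1, 1, 1]
r3 m[X7→φ6] = [0, 0, 0, 0]
r3 m[X10→φ0] = [0, 1, 6, 5]
r3 m[X10→φ2] = [0, 1, 3, 2]
r3 m[X10→φ5] = [0, 0, 7, 7]
r3 m[X13→φ5] = [0, 0, 0, 0]
r3 m[X8→φ2] = [2, 2, 1, 1]
r3 m[X8→φ3] = [0, 0, 3, 7]
r3 m[X8→φ4] = [2, 2, 4, 6]
r4 m[φ0→X2] = [4, 0, 1, 1]
r4 m[φ0→X10] = [2, 3, 4, 4]
r4 m[φ1→X2] = [1, 1, 2, 0]
r4 m[φ1→X14] = [6, 2, 3, 3]
r4 m[φ2→X10] = [2, 2, 7, 6]
r4 m[φ2→X8] = [0, 1, 4, 8]
r4 m[φ3→X1] = [5, 2, 4, 6]
r4 m[φ3→X8] = [2, 2, 1, 0]
r4 m[φ4→X7] = [2, 2, 2, 4]
r4 m[φ4→X8] = [1, 1, 1, 2]
r4 m[φ5→X10] = [0, 1, 1, 0]
r4 m[φ5→X13] = [1, 7, 0, 1]
r4 m[φ6→X2] = [1, 1, 1, 2]
r4 m[φ6→X7] = [3, 3, 4, 2]
r4 m[X2→φ0] = [2, 2, 3, 2]
r4 m[X2→φ1] = [5, 1, 2, 3]
r4 m[X2→φ6] = [5, 1, 3, 1]
r4 m[X1→φ3] = [0, 0, 0, 0]
r4 m[X14→φ1] = [0, 0, 0, 0]
r4 m[X7→φ4] = [3, 3, 4, 2]
r4 m[X7→φ6] = [2, 2, 2, 4]
r4 m[X10→φ0] = [2, 3, 8, 6]
r4 m[X10→φ2] = [2, 4, 5, 4]
r4 m[X10→φ5] = [4, 5, 11, 10]
r4 m[X13→φ5] = [0, 0, 0, 0]
r4 m[X8→φ2] = [3, 3, 2, 2]
r4 m[X8→φ3] = [1, 2, 5, 10]
r4 m[X8→φ4] = [2, 3, 5, 8]
r5 m[φ0→X2] = [6, 2, 3, 3]
r5 m[φ0→X10] = [2, 3, 4, 4]
r5 m[φ1→X2] = [1, 1, 2, 0]
r5 m[φ1→X14] = [7, 2, 3, 3]
r5 m[φ2→X10] = [3, 3, 8, 7]
r5 m[φ2→X8] = [2, 4, 7, 10]
r5 m[φ3→X1] = [6, 3, 5, 7]
r5 m[φ3→X8] = [2, 2, 1, 0]
r5 m[φ4→X7] = [3, 2, 3, 5]
r5 m[φ4→X8] = [3, 3, 2, 4]
r5 m[φ5→X10] = [0, 1, 1, 0]
r5 m[φ5→X13] = [6, 11, 4, 6]
r5 m[φ6→X2] = [3, 5, 3, 4]
r5 m[φ6→X7] = [3, 4, 6, 2]
r5 m[X2→φ0] = [2, 2, 3, 2]
r5 m[X2→φ1] = [5, 1, 2, 3]
r5 m[X2→φ6] = [5, 1, 3, 1]
r5 m[X1→φ3] = [0, 0, 0, 0]
r5 m[X14→φ1] = [0, 0, 0, 0]
r5 m[X7→φ4] = [3, 3, 4, 2]
r5 m[X7→φ6] = [2, 2, 2, 4]
r5 m[X10→φ0] = [2, 3, 8, 6]
r5 m[X10→φ2] = [2, 4, 5, 4]
r5 m[X10→φ5] = [4, 5, 11, 10]
r5 m[X13→φ5] = [0, 0, 0, 0]
r5 m[X8→φ2] = [3, 3, 2, 2]
r5 m[X8→φ3] = [1, 2, 5, 10]
r5 m[X8→φ4] = [2, 3, 5, 8]
r6 m[φ0→X2] = [6, 2, 3, 3]
r6 m[φ0→X10] = [2, 3, 4, 4]
r6 m[φ1→X2] = [1, 1, 2, 0]
r6 m[φ1→X14] = [7, 2, 3, 3]
r6 m[φ2→X10] = [3, 3, 8, 7]
r6 m[φ2→X8] = [2, 4, 7, 10]
r6 m[φ3→X1] = [6, 3, 5, 7]
r6 m[φ3→X8] = [2, 2, 1, 0]
r6 m[φ4→X7] = [3, 2, 3, 5]
r6 m[φ4→X8] = [3, 3, 2, 4]
r6 m[φ5→X10] = [0, 1, 1, 0]
r6 m[φ5→X13] = [6, 11, 4, 6]
r6 m[φ6→X2] = [3, 5, 3, 4]
r6 m[φ6→X7] = [3, 4, 6, 2]
r6 m[X2→φ0] = [4, 6, 5, 4]
r6 m[X2→φ1] = [9, 7, 6, 7]
r6 m[X2→φ6] = [7, 3, 5, 3]
r6 m[X1→φ3] = [0, 0, 0, 0]
r6 m[X14→φ1] = [0, 0, 0, 0]
r6 m[X7→φ4] = [3, 4, 6, 2]
r6 m[X7→φ6] = [3, 2, 3, 5]
r6 m[X10→φ0] = [3, 4, 9, 7]
r6 m[X10→φ2] = [2, 4, 5, 4]
r6 m[X10→φ5] = [5, 6, 12, 11]
r6 m[X13→φ5] = [0, 0, 0, 0]
r6 m[X8→φ2] = [5, 5, 3, 4]
r6 m[X8→φ3] = [5, 7, 9, 14]
r6 m[X8→φ4] = [4, 6, 8, 10]
r7 m[φ0→X2] = [7, 3, 4, 4]
r7 m[φ0→X10] = [5, 5, 6, 6]
r7 m[φ1→X2] = [1, 1, 2, 0]
r7 m[φ1→X14] = [11, 7, 9, 8]
r7 m[φ2→X10] = [5, 5, 10, 8]
r7 m[φ2→X8] = [2, 4, 7, 10]
r7 m[φ3→X1] = [10, 7, 9, 11]
r7 m[φ3→X8] = [2, 2, 1, 0]
r7 m[φ4→X7] = [6, 4, 6, 8]
r7 m[φ4→X8] = [4, 3, 2, 4]
r7 m[φ5→X10] = [0, 1, 1, 0]
r7 m[φ5→X13] = [7, 12, 5, 7]
r7 m[φ6→X2] = [4, 5, 3, 5]
r7 m[φ6→X7] = [5, 6, 8, 4]
r7 m[X2→φ0] = [4, 6, 5, 4]
r7 m[X2→φ1] = [9, 7, 6, 7]
r7 m[X2→φ6] = [7, 3, 5, 3]
r7 m[X1→φ3] = [0, 0, 0, 0]
r7 m[X14→φ1] = [0, 0, 0, 0]
r7 m[X7→φ4] = [3, 4, 6, 2]
r7 m[X7→φ6] = [3, 2, 3, 5]
r7 m[X10→φ0] = [3, 4, 9, 7]
r7 m[X10→φ2] = [2, 4, 5, 4]
r7 m[X10→φ5] = [5, 6, 12, 11]
r7 m[X13→φ5] = [0, 0, 0, 0]
r7 m[X8→φ2] = [5, 5, 3, 4]
r7 m[X8→φ3] = [5, 7, 9, 14]
r7 m[X8→φ4] = [4, 6, 8, 10]
no fixed point within 7 rounds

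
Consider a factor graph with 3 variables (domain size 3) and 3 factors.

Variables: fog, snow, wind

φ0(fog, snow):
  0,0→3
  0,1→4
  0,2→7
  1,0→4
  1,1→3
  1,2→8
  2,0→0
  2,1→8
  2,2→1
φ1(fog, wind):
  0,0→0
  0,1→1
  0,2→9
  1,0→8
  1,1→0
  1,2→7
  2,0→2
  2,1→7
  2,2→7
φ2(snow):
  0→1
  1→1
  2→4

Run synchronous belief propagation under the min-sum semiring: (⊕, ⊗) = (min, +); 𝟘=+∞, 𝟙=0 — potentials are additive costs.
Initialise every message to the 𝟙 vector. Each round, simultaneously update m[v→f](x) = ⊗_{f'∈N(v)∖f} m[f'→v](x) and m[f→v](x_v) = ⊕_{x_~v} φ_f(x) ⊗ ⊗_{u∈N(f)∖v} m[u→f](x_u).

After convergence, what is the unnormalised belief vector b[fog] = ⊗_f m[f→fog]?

b[fog] = [4, 4, 3]

init: all messages = 𝟙 over 3 values
r1 m[φ0→fog] = [3, 3, 0]
r1 m[φ0→snow] = [0, 3, 1]
r1 m[φ1→fog] = [0, 0, 2]
r1 m[φ1→wind] = [0, 0, 7]
r1 m[φ2→snow] = [1, 1, 4]
r1 m[fog→φ0] = [0, 0, 0]
r1 m[fog→φ1] = [0, 0, 0]
r1 m[snow→φ0] = [0, 0, 0]
r1 m[snow→φ2] = [0, 0, 0]
r1 m[wind→φ1] = [0, 0, 0]
r2 m[φ0→fog] = [3, 3, 0]
r2 m[φ0→snow] = [0, 3, 1]
r2 m[φ1→fog] = [0, 0, 2]
r2 m[φ1→wind] = [0, 0, 7]
r2 m[φ2→snow] = [1, 1, 4]
r2 m[fog→φ0] = [0, 0, 2]
r2 m[fog→φ1] = [3, 3, 0]
r2 m[snow→φ0] = [1, 1, 4]
r2 m[snow→φ2] = [0, 3, 1]
r2 m[wind→φ1] = [0, 0, 0]
r3 m[φ0→fog] = [4, 4, 1]
r3 m[φ0→snow] = [2, 3, 3]
r3 m[φ1→fog] = [0, 0, 2]
r3 m[φ1→wind] = [2, 3, 7]
r3 m[φ2→snow] = [1, 1, 4]
r3 m[fog→φ0] = [0, 0, 2]
r3 m[fog→φ1] = [3, 3, 0]
r3 m[snow→φ0] = [1, 1, 4]
r3 m[snow→φ2] = [0, 3, 1]
r3 m[wind→φ1] = [0, 0, 0]
r4 m[φ0→fog] = [4, 4, 1]
r4 m[φ0→snow] = [2, 3, 3]
r4 m[φ1→fog] = [0, 0, 2]
r4 m[φ1→wind] = [2, 3, 7]
r4 m[φ2→snow] = [1, 1, 4]
r4 m[fog→φ0] = [0, 0, 2]
r4 m[fog→φ1] = [4, 4, 1]
r4 m[snow→φ0] = [1, 1, 4]
r4 m[snow→φ2] = [2, 3, 3]
r4 m[wind→φ1] = [0, 0, 0]
r5 m[φ0→fog] = [4, 4, 1]
r5 m[φ0→snow] = [2, 3, 3]
r5 m[φ1→fog] = [0, 0, 2]
r5 m[φ1→wind] = [3, 4, 8]
r5 m[φ2→snow] = [1, 1, 4]
r5 m[fog→φ0] = [0, 0, 2]
r5 m[fog→φ1] = [4, 4, 1]
r5 m[snow→φ0] = [1, 1, 4]
r5 m[snow→φ2] = [2, 3, 3]
r5 m[wind→φ1] = [0, 0, 0]
r6 m[φ0→fog] = [4, 4, 1]
r6 m[φ0→snow] = [2, 3, 3]
r6 m[φ1→fog] = [0, 0, 2]
r6 m[φ1→wind] = [3, 4, 8]
r6 m[φ2→snow] = [1, 1, 4]
r6 m[fog→φ0] = [0, 0, 2]
r6 m[fog→φ1] = [4, 4, 1]
r6 m[snow→φ0] = [1, 1, 4]
r6 m[snow→φ2] = [2, 3, 3]
r6 m[wind→φ1] = [0, 0, 0]
fixed point reached at round 6
b[fog] = ⊗ incoming = [4, 4, 3]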